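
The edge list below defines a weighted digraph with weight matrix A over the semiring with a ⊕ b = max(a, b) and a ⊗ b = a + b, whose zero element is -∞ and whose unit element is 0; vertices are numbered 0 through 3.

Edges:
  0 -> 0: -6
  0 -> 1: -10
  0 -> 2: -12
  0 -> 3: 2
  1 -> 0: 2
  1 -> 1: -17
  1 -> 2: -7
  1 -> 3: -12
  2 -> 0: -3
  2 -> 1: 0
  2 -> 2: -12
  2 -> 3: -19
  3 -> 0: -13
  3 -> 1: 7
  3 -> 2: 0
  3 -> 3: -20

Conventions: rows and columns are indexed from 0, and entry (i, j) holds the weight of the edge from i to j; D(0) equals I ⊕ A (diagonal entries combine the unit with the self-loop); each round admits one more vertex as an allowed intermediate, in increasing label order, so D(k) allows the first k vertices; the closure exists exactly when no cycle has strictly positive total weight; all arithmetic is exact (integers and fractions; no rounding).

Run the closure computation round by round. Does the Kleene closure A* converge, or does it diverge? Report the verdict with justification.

D(0):
  [0, -10, -12, 2]
  [2, 0, -7, -12]
  [-3, 0, 0, -19]
  [-13, 7, 0, 0]
D(1):
  [0, -10, -12, 2]
  [2, 0, -7, 4]
  [-3, 0, 0, -1]
  [-13, 7, 0, 0]
Detection: at round 2, diagonal entry (3, 3) turns strictly positive.
Key observation: the cycle 3->1->0->3 has total weight 7 + 2 + 2, which is strictly positive.
Answer: DIVERGES — positive cycle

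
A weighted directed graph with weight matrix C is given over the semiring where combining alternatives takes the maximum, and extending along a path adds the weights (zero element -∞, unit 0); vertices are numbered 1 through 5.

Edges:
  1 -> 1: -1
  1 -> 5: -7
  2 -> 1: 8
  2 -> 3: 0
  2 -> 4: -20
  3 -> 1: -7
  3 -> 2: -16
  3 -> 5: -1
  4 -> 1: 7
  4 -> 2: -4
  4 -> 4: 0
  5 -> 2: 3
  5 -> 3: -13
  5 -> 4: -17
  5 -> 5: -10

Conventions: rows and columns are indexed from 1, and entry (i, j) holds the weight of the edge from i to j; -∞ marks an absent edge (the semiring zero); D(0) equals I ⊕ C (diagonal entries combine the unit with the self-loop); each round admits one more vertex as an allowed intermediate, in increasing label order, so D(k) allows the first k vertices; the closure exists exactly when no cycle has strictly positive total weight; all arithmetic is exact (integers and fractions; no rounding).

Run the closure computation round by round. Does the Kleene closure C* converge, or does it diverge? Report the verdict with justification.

D(0):
  [0, -∞, -∞, -∞, -7]
  [8, 0, 0, -20, -∞]
  [-7, -16, 0, -∞, -1]
  [7, -4, -∞, 0, -∞]
  [-∞, 3, -13, -17, 0]
D(1):
  [0, -∞, -∞, -∞, -7]
  [8, 0, 0, -20, 1]
  [-7, -16, 0, -∞, -1]
  [7, -4, -∞, 0, 0]
  [-∞, 3, -13, -17, 0]
Detection: at round 2, diagonal entry (5, 5) turns strictly positive.
Key observation: the cycle 5->2->1->5 has total weight 3 + 8 + (-7), which is strictly positive.
Answer: DIVERGES — positive cycle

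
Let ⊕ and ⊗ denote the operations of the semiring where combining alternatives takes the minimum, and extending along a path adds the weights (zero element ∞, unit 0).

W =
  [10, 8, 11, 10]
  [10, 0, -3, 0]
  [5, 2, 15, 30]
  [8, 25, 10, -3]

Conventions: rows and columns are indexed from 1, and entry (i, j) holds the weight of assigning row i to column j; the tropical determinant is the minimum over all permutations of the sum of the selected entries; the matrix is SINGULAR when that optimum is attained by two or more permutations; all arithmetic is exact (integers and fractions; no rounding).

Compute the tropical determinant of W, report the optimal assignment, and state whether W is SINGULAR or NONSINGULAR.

σ = (1, 2, 3, 4): 10 + 0 + 15 + (-3) = 22
σ = (1, 2, 4, 3): 10 + 0 + 30 + 10 = 50
σ = (1, 3, 2, 4): 10 + (-3) + 2 + (-3) = 6
σ = (1, 3, 4, 2): 10 + (-3) + 30 + 25 = 62
σ = (1, 4, 2, 3): 10 + 0 + 2 + 10 = 22
σ = (1, 4, 3, 2): 10 + 0 + 15 + 25 = 50
σ = (2, 1, 3, 4): 8 + 10 + 15 + (-3) = 30
σ = (2, 1, 4, 3): 8 + 10 + 30 + 10 = 58
σ = (2, 3, 1, 4): 8 + (-3) + 5 + (-3) = 7
σ = (2, 3, 4, 1): 8 + (-3) + 30 + 8 = 43
σ = (2, 4, 1, 3): 8 + 0 + 5 + 10 = 23
σ = (2, 4, 3, 1): 8 + 0 + 15 + 8 = 31
σ = (3, 1, 2, 4): 11 + 10 + 2 + (-3) = 20
σ = (3, 1, 4, 2): 11 + 10 + 30 + 25 = 76
σ = (3, 2, 1, 4): 11 + 0 + 5 + (-3) = 13
σ = (3, 2, 4, 1): 11 + 0 + 30 + 8 = 49
σ = (3, 4, 1, 2): 11 + 0 + 5 + 25 = 41
σ = (3, 4, 2, 1): 11 + 0 + 2 + 8 = 21
σ = (4, 1, 2, 3): 10 + 10 + 2 + 10 = 32
σ = (4, 1, 3, 2): 10 + 10 + 15 + 25 = 60
σ = (4, 2, 1, 3): 10 + 0 + 5 + 10 = 25
σ = (4, 2, 3, 1): 10 + 0 + 15 + 8 = 33
σ = (4, 3, 1, 2): 10 + (-3) + 5 + 25 = 37
σ = (4, 3, 2, 1): 10 + (-3) + 2 + 8 = 17
Optimal value attained by: σ = (1, 3, 2, 4).
Answer: det⊕(W) = 6; verdict: NONSINGULAR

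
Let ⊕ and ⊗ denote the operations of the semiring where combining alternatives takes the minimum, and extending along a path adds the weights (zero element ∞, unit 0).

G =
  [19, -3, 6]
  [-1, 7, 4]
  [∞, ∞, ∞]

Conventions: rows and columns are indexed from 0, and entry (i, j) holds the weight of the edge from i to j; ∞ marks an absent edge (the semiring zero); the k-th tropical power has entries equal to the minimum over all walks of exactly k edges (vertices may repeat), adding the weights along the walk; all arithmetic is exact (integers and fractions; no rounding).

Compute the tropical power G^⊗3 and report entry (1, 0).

G^⊗2:
  [-4, 4, 1]
  [6, -4, 5]
  [∞, ∞, ∞]
G^⊗3:
  [3, -7, 2]
  [-5, 3, 0]
  [∞, ∞, ∞]
Key observation: the optimum is the walk 1->0->1->0, with weight (-1) + (-3) + (-1) = -5.
Optimal value attained by: walk 1->0->1->0.
Answer: (G^⊗3)[1][0] = -5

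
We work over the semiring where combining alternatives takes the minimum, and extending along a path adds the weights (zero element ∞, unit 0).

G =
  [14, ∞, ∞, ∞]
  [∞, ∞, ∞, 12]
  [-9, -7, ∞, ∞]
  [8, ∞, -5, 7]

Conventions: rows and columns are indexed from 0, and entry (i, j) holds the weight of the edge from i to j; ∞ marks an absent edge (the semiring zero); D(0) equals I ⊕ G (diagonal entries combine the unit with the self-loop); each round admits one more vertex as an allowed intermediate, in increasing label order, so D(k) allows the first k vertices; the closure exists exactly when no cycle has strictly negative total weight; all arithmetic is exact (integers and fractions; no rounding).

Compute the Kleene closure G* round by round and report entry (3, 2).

D(0):
  [0, ∞, ∞, ∞]
  [∞, 0, ∞, 12]
  [-9, -7, 0, ∞]
  [8, ∞, -5, 0]
D(1):
  [0, ∞, ∞, ∞]
  [∞, 0, ∞, 12]
  [-9, -7, 0, ∞]
  [8, ∞, -5, 0]
D(2):
  [0, ∞, ∞, ∞]
  [∞, 0, ∞, 12]
  [-9, -7, 0, 5]
  [8, ∞, -5, 0]
D(3):
  [0, ∞, ∞, ∞]
  [∞, 0, ∞, 12]
  [-9, -7, 0, 5]
  [-14, -12, -5, 0]
D(4):
  [0, ∞, ∞, ∞]
  [-2, 0, 7, 12]
  [-9, -7, 0, 5]
  [-14, -12, -5, 0]
Answer: G*[3][2] = -5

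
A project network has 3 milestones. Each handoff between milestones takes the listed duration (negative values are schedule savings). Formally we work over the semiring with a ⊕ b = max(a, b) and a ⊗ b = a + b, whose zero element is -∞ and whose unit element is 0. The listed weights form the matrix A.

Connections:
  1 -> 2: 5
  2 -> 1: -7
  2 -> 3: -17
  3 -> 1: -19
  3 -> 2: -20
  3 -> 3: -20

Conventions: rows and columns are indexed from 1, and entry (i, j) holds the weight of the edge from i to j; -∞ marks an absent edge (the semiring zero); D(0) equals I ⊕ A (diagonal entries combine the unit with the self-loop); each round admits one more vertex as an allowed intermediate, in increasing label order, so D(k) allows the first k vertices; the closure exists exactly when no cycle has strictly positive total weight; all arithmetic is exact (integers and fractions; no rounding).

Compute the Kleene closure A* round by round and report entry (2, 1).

D(0):
  [0, 5, -∞]
  [-7, 0, -17]
  [-19, -20, 0]
D(1):
  [0, 5, -∞]
  [-7, 0, -17]
  [-19, -14, 0]
D(2):
  [0, 5, -12]
  [-7, 0, -17]
  [-19, -14, 0]
D(3):
  [0, 5, -12]
  [-7, 0, -17]
  [-19, -14, 0]
Answer: A*[2][1] = -7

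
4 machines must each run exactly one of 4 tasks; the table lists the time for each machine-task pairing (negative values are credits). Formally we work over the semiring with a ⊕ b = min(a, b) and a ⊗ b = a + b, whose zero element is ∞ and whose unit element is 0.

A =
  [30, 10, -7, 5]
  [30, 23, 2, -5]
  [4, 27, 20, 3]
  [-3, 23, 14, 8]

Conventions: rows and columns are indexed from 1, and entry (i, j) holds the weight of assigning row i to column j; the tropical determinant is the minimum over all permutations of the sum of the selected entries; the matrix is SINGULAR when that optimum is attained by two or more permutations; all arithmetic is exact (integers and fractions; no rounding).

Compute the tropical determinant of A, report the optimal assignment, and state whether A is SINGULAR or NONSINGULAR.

σ = (1, 2, 3, 4): 30 + 23 + 20 + 8 = 81
σ = (1, 2, 4, 3): 30 + 23 + 3 + 14 = 70
σ = (1, 3, 2, 4): 30 + 2 + 27 + 8 = 67
σ = (1, 3, 4, 2): 30 + 2 + 3 + 23 = 58
σ = (1, 4, 2, 3): 30 + (-5) + 27 + 14 = 66
σ = (1, 4, 3, 2): 30 + (-5) + 20 + 23 = 68
σ = (2, 1, 3, 4): 10 + 30 + 20 + 8 = 68
σ = (2, 1, 4, 3): 10 + 30 + 3 + 14 = 57
σ = (2, 3, 1, 4): 10 + 2 + 4 + 8 = 24
σ = (2, 3, 4, 1): 10 + 2 + 3 + (-3) = 12
σ = (2, 4, 1, 3): 10 + (-5) + 4 + 14 = 23
σ = (2, 4, 3, 1): 10 + (-5) + 20 + (-3) = 22
σ = (3, 1, 2, 4): (-7) + 30 + 27 + 8 = 58
σ = (3, 1, 4, 2): (-7) + 30 + 3 + 23 = 49
σ = (3, 2, 1, 4): (-7) + 23 + 4 + 8 = 28
σ = (3, 2, 4, 1): (-7) + 23 + 3 + (-3) = 16
σ = (3, 4, 1, 2): (-7) + (-5) + 4 + 23 = 15
σ = (3, 4, 2, 1): (-7) + (-5) + 27 + (-3) = 12
σ = (4, 1, 2, 3): 5 + 30 + 27 + 14 = 76
σ = (4, 1, 3, 2): 5 + 30 + 20 + 23 = 78
σ = (4, 2, 1, 3): 5 + 23 + 4 + 14 = 46
σ = (4, 2, 3, 1): 5 + 23 + 20 + (-3) = 45
σ = (4, 3, 1, 2): 5 + 2 + 4 + 23 = 34
σ = (4, 3, 2, 1): 5 + 2 + 27 + (-3) = 31
Optimal value attained by: σ = (2, 3, 4, 1).
Answer: det⊕(A) = 12; verdict: SINGULAR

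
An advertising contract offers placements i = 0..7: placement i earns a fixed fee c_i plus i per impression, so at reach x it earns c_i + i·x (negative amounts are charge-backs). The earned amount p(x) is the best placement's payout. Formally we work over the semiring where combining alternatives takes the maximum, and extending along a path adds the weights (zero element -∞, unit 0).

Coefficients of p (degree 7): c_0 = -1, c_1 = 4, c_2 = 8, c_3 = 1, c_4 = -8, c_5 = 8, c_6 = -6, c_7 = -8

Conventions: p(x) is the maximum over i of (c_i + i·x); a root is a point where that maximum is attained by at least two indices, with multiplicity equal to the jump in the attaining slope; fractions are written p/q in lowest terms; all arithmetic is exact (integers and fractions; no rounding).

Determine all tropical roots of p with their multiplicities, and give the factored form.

hull edge (i=0, c=-1) to (i=1, c=4): slope 5, span 1
hull edge (i=1, c=4) to (i=2, c=8): slope 4, span 1
hull edge (i=2, c=8) to (i=5, c=8): slope 0, span 3
hull edge (i=5, c=8) to (i=7, c=-8): slope -8, span 2
Factored form: p(x) = -8 ⊗ (x ⊕ (-5)) ⊗ (x ⊕ (-4)) ⊗ (x ⊕ 0) ⊗ (x ⊕ 0) ⊗ (x ⊕ 0) ⊗ (x ⊕ 8) ⊗ (x ⊕ 8)
Answer: roots = -5 (mult 1), -4 (mult 1), 0 (mult 3), 8 (mult 2)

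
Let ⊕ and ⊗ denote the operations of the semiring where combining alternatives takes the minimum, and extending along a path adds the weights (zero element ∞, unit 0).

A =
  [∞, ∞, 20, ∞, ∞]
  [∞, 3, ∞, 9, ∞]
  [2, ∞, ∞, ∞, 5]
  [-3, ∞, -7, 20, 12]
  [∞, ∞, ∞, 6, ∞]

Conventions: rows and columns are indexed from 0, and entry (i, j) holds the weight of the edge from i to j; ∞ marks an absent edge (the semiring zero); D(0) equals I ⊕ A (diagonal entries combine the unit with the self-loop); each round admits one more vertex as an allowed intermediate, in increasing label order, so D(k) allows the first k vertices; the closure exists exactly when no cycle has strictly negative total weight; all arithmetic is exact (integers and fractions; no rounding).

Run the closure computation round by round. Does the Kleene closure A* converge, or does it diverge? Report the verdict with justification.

D(0):
  [0, ∞, 20, ∞, ∞]
  [∞, 0, ∞, 9, ∞]
  [2, ∞, 0, ∞, 5]
  [-3, ∞, -7, 0, 12]
  [∞, ∞, ∞, 6, 0]
D(1):
  [0, ∞, 20, ∞, ∞]
  [∞, 0, ∞, 9, ∞]
  [2, ∞, 0, ∞, 5]
  [-3, ∞, -7, 0, 12]
  [∞, ∞, ∞, 6, 0]
D(2):
  [0, ∞, 20, ∞, ∞]
  [∞, 0, ∞, 9, ∞]
  [2, ∞, 0, ∞, 5]
  [-3, ∞, -7, 0, 12]
  [∞, ∞, ∞, 6, 0]
D(3):
  [0, ∞, 20, ∞, 25]
  [∞, 0, ∞, 9, ∞]
  [2, ∞, 0, ∞, 5]
  [-5, ∞, -7, 0, -2]
  [∞, ∞, ∞, 6, 0]
D(4):
  [0, ∞, 20, ∞, 25]
  [4, 0, 2, 9, 7]
  [2, ∞, 0, ∞, 5]
  [-5, ∞, -7, 0, -2]
  [1, ∞, -1, 6, 0]
D(5):
  [0, ∞, 20, 31, 25]
  [4, 0, 2, 9, 7]
  [2, ∞, 0, 11, 5]
  [-5, ∞, -7, 0, -2]
  [1, ∞, -1, 6, 0]
Key observation: every diagonal entry stays at the unit through all rounds, so no improving cycle exists.
Answer: CONVERGES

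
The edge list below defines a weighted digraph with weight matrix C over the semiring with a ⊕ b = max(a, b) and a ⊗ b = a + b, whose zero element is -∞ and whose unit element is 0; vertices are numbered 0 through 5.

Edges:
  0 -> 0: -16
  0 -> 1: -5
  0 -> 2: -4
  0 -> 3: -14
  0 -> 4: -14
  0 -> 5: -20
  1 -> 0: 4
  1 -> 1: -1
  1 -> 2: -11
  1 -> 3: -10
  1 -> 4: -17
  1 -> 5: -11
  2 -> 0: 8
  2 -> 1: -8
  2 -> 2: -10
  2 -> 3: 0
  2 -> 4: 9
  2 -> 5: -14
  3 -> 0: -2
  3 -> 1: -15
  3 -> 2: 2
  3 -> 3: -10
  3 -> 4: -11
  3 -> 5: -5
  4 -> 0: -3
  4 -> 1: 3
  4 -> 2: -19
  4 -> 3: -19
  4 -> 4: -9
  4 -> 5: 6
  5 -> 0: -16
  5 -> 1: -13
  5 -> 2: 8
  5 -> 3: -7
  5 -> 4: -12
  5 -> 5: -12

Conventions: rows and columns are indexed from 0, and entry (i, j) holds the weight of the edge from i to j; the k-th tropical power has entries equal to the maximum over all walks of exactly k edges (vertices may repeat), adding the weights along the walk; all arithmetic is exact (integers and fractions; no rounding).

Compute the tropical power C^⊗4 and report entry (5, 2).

C^⊗2:
  [4, -6, -12, -4, 5, -8]
  [3, -1, 0, -10, -2, -11]
  [6, 12, 4, -6, 0, 15]
  [10, -6, 3, 2, 11, -5]
  [7, 2, 14, -1, -6, -3]
  [16, 0, -2, 8, 17, -6]
C^⊗3:
  [2, 8, 0, -10, -3, 11]
  [8, 1, -1, 0, 9, 4]
  [16, 11, 23, 8, 13, 6]
  [11, 14, 6, 3, 12, 17]
  [22, 6, 5, 14, 23, 0]
  [14, 20, 12, 2, 8, 23]
C^⊗4:
  [12, 7, 19, 4, 9, 3]
  [7, 12, 12, -1, 8, 15]
  [31, 16, 14, 23, 32, 19]
  [18, 15, 25, 10, 15, 18]
  [20, 26, 18, 8, 14, 29]
  [24, 19, 31, 16, 21, 14]
Key observation: the optimum is the walk 5->2->4->5->2, with weight 8 + 9 + 6 + 8 = 31.
Optimal value attained by: walk 5->2->4->5->2.
Answer: (C^⊗4)[5][2] = 31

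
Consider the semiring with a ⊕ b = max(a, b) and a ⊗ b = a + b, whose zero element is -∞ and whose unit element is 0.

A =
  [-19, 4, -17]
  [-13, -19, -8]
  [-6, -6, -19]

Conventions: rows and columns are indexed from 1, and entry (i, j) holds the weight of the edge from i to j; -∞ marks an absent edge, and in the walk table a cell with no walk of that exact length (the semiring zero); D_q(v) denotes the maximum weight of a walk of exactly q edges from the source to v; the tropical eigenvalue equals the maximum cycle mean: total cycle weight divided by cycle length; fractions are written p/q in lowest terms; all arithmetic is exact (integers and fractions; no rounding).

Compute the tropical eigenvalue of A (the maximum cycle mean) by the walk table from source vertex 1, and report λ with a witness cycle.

q=0: [0, -∞, -∞]
q=1: [-19, 4, -17]
q=2: [-9, -15, -4]
q=3: [-10, -5, -23]
Optimal cycle mean attained by: cycle 1->2->3->1, total 4 + (-8) + (-6), length 3.
Answer: λ = -10/3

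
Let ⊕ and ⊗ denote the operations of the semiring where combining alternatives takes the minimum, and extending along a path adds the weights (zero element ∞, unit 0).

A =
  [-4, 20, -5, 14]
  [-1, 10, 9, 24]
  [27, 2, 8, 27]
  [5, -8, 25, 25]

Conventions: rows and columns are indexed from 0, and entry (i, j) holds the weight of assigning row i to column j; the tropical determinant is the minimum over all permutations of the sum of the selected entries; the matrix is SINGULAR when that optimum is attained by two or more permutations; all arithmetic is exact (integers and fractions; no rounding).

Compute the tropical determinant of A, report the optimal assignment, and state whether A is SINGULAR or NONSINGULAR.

σ = (0, 1, 2, 3): (-4) + 10 + 8 + 25 = 39
σ = (0, 1, 3, 2): (-4) + 10 + 27 + 25 = 58
σ = (0, 2, 1, 3): (-4) + 9 + 2 + 25 = 32
σ = (0, 2, 3, 1): (-4) + 9 + 27 + (-8) = 24
σ = (0, 3, 1, 2): (-4) + 24 + 2 + 25 = 47
σ = (0, 3, 2, 1): (-4) + 24 + 8 + (-8) = 20
σ = (1, 0, 2, 3): 20 + (-1) + 8 + 25 = 52
σ = (1, 0, 3, 2): 20 + (-1) + 27 + 25 = 71
σ = (1, 2, 0, 3): 20 + 9 + 27 + 25 = 81
σ = (1, 2, 3, 0): 20 + 9 + 27 + 5 = 61
σ = (1, 3, 0, 2): 20 + 24 + 27 + 25 = 96
σ = (1, 3, 2, 0): 20 + 24 + 8 + 5 = 57
σ = (2, 0, 1, 3): (-5) + (-1) + 2 + 25 = 21
σ = (2, 0, 3, 1): (-5) + (-1) + 27 + (-8) = 13
σ = (2, 1, 0, 3): (-5) + 10 + 27 + 25 = 57
σ = (2, 1, 3, 0): (-5) + 10 + 27 + 5 = 37
σ = (2, 3, 0, 1): (-5) + 24 + 27 + (-8) = 38
σ = (2, 3, 1, 0): (-5) + 24 + 2 + 5 = 26
σ = (3, 0, 1, 2): 14 + (-1) + 2 + 25 = 40
σ = (3, 0, 2, 1): 14 + (-1) + 8 + (-8) = 13
σ = (3, 1, 0, 2): 14 + 10 + 27 + 25 = 76
σ = (3, 1, 2, 0): 14 + 10 + 8 + 5 = 37
σ = (3, 2, 0, 1): 14 + 9 + 27 + (-8) = 42
σ = (3, 2, 1, 0): 14 + 9 + 2 + 5 = 30
Optimal value attained by: σ = (2, 0, 3, 1).
Answer: det⊕(A) = 13; verdict: SINGULAR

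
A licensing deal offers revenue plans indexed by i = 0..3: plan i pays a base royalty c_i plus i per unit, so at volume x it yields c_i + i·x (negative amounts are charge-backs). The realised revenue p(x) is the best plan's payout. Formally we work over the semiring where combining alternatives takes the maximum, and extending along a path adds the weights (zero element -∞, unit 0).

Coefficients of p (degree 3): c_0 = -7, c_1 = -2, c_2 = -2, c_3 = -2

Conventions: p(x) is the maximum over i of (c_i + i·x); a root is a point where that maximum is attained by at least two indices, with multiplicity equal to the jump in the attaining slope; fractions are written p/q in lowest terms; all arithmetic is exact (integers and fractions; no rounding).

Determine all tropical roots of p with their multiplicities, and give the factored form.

hull edge (i=0, c=-7) to (i=1, c=-2): slope 5, span 1
hull edge (i=1, c=-2) to (i=3, c=-2): slope 0, span 2
Factored form: p(x) = -2 ⊗ (x ⊕ (-5)) ⊗ (x ⊕ 0) ⊗ (x ⊕ 0)
Answer: roots = -5 (mult 1), 0 (mult 2)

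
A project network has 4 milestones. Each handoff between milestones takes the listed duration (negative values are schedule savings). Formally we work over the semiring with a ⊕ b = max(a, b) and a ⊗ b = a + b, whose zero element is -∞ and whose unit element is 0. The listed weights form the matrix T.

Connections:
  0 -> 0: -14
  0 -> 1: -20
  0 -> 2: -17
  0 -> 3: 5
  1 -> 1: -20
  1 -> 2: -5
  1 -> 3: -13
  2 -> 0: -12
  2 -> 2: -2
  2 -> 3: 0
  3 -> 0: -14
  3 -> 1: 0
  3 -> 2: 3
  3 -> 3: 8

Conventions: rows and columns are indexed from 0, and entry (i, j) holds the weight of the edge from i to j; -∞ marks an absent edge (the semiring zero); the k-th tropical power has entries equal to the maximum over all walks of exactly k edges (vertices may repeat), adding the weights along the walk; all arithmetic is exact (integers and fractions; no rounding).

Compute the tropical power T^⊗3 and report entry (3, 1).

T^⊗2:
  [-9, 5, 8, 13]
  [-17, -13, -7, -5]
  [-14, 0, 3, 8]
  [-6, 8, 11, 16]
T^⊗3:
  [-1, 13, 16, 21]
  [-19, -5, -2, 3]
  [-6, 8, 11, 16]
  [2, 16, 19, 24]
Key observation: the optimum is the walk 3->3->3->1, with weight 8 + 8 + 0 = 16.
Optimal value attained by: walk 3->3->3->1.
Answer: (T^⊗3)[3][1] = 16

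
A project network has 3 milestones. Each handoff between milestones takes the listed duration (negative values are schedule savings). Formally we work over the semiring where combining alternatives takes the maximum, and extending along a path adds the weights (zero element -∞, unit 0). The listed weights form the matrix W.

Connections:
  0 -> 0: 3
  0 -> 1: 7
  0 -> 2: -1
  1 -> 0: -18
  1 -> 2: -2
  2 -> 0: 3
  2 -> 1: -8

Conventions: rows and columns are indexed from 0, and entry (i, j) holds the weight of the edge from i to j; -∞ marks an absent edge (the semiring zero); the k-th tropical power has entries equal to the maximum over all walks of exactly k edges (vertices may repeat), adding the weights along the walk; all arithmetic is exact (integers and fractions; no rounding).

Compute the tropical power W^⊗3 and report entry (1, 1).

W^⊗2:
  [6, 10, 5]
  [1, -10, -19]
  [6, 10, 2]
W^⊗3:
  [9, 13, 8]
  [4, 8, 0]
  [9, 13, 8]
Key observation: the optimum is the walk 1->2->0->1, with weight (-2) + 3 + 7 = 8.
Optimal value attained by: walk 1->2->0->1.
Answer: (W^⊗3)[1][1] = 8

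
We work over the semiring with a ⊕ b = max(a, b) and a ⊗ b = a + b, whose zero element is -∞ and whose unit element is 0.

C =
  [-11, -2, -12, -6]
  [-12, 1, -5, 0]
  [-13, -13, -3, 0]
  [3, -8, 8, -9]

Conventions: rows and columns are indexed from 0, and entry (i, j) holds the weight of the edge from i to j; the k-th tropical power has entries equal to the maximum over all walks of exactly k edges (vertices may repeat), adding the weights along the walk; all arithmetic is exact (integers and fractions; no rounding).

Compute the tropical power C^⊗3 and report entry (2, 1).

C^⊗2:
  [-3, -1, 2, -2]
  [3, 2, 8, 1]
  [3, -8, 8, -3]
  [-5, 1, 5, 8]
C^⊗3:
  [1, 0, 6, 2]
  [4, 3, 9, 8]
  [0, 1, 5, 8]
  [11, 2, 16, 5]
Key observation: the optimum is the walk 2->3->0->1, with weight 0 + 3 + (-2) = 1.
Optimal value attained by: walk 2->3->0->1.
Answer: (C^⊗3)[2][1] = 1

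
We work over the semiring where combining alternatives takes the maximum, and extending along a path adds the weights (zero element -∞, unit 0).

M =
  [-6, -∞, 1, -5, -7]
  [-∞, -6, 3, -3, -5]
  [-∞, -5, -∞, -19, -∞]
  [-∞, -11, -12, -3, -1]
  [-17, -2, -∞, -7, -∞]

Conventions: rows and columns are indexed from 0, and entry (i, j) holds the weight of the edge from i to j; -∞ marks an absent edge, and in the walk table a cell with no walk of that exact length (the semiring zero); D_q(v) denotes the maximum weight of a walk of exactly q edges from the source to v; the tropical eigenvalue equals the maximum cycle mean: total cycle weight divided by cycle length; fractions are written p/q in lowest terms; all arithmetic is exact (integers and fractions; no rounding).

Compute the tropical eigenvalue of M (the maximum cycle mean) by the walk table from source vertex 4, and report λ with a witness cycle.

q=0: [-∞, -∞, -∞, -∞, 0]
q=1: [-17, -2, -∞, -7, -∞]
q=2: [-23, -8, 1, -5, -7]
q=3: [-24, -4, -5, -8, -6]
q=4: [-23, -8, -1, -7, -9]
q=5: [-26, -6, -5, -10, -8]
Optimal cycle mean attained by: cycle 1->2->1, total 3 + (-5), length 2.
Answer: λ = -1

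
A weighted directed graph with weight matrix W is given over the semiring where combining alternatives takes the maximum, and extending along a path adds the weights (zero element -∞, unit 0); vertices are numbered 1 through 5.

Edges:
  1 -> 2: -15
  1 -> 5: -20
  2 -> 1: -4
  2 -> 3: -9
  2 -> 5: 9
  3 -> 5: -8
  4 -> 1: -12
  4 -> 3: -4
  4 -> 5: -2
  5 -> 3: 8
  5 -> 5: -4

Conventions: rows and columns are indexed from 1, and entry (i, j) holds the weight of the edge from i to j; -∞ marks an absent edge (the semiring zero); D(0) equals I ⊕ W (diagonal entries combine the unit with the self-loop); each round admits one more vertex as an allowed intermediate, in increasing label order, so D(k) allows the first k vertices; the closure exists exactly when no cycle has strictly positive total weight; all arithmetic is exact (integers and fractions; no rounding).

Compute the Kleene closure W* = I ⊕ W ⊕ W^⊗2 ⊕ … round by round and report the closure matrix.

D(0):
  [0, -15, -∞, -∞, -20]
  [-4, 0, -9, -∞, 9]
  [-∞, -∞, 0, -∞, -8]
  [-12, -∞, -4, 0, -2]
  [-∞, -∞, 8, -∞, 0]
D(1):
  [0, -15, -∞, -∞, -20]
  [-4, 0, -9, -∞, 9]
  [-∞, -∞, 0, -∞, -8]
  [-12, -27, -4, 0, -2]
  [-∞, -∞, 8, -∞, 0]
D(2):
  [0, -15, -24, -∞, -6]
  [-4, 0, -9, -∞, 9]
  [-∞, -∞, 0, -∞, -8]
  [-12, -27, -4, 0, -2]
  [-∞, -∞, 8, -∞, 0]
D(3):
  [0, -15, -24, -∞, -6]
  [-4, 0, -9, -∞, 9]
  [-∞, -∞, 0, -∞, -8]
  [-12, -27, -4, 0, -2]
  [-∞, -∞, 8, -∞, 0]
D(4):
  [0, -15, -24, -∞, -6]
  [-4, 0, -9, -∞, 9]
  [-∞, -∞, 0, -∞, -8]
  [-12, -27, -4, 0, -2]
  [-∞, -∞, 8, -∞, 0]
D(5):
  [0, -15, 2, -∞, -6]
  [-4, 0, 17, -∞, 9]
  [-∞, -∞, 0, -∞, -8]
  [-12, -27, 6, 0, -2]
  [-∞, -∞, 8, -∞, 0]
Answer: W* = [[0, -15, 2, -∞, -6], [-4, 0, 17, -∞, 9], [-∞, -∞, 0, -∞, -8], [-12, -27, 6, 0, -2], [-∞, -∞, 8, -∞, 0]]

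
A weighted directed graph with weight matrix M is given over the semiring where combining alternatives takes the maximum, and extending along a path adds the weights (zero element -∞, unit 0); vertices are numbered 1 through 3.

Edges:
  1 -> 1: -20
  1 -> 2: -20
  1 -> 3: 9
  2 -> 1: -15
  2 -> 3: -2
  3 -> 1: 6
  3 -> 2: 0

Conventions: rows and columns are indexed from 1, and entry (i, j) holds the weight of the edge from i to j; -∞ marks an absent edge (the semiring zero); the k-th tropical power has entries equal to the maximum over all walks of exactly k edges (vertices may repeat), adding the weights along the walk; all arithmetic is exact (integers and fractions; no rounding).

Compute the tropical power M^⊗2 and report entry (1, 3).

M^⊗2:
  [15, 9, -11]
  [4, -2, -6]
  [-14, -14, 15]
Key observation: the optimum is the walk 1->1->3, with weight (-20) + 9 = -11.
Optimal value attained by: walk 1->1->3.
Answer: (M^⊗2)[1][3] = -11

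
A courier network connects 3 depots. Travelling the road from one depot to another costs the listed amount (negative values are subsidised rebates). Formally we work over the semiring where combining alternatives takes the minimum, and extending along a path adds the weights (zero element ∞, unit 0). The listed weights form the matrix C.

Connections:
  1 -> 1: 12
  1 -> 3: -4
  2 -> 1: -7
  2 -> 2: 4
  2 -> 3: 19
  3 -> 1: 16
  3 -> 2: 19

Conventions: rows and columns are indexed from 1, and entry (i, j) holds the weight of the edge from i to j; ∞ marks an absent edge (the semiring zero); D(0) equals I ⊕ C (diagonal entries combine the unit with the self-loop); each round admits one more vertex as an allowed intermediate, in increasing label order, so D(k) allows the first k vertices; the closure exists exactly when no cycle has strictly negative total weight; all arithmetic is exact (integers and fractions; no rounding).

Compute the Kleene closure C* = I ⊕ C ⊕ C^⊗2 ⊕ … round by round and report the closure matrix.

D(0):
  [0, ∞, -4]
  [-7, 0, 19]
  [16, 19, 0]
D(1):
  [0, ∞, -4]
  [-7, 0, -11]
  [16, 19, 0]
D(2):
  [0, ∞, -4]
  [-7, 0, -11]
  [12, 19, 0]
D(3):
  [0, 15, -4]
  [-7, 0, -11]
  [12, 19, 0]
Answer: C* = [[0, 15, -4], [-7, 0, -11], [12, 19, 0]]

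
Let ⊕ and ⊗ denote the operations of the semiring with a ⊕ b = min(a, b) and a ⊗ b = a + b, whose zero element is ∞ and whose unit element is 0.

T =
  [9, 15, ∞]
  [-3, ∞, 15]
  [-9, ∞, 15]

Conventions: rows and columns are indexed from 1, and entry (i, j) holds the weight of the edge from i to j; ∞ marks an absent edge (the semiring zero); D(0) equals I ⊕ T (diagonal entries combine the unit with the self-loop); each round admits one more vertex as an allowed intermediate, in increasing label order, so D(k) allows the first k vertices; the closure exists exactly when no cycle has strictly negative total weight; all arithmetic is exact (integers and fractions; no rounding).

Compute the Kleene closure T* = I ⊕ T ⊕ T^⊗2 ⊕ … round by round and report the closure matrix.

D(0):
  [0, 15, ∞]
  [-3, 0, 15]
  [-9, ∞, 0]
D(1):
  [0, 15, ∞]
  [-3, 0, 15]
  [-9, 6, 0]
D(2):
  [0, 15, 30]
  [-3, 0, 15]
  [-9, 6, 0]
D(3):
  [0, 15, 30]
  [-3, 0, 15]
  [-9, 6, 0]
Answer: T* = [[0, 15, 30], [-3, 0, 15], [-9, 6, 0]]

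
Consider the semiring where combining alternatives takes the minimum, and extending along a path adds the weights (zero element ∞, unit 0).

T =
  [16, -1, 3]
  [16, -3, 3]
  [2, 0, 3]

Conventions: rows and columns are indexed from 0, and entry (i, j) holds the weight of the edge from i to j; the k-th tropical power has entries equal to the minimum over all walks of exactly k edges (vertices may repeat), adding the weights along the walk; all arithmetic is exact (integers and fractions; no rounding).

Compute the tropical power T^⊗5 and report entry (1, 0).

T^⊗2:
  [5, -4, 2]
  [5, -6, 0]
  [5, -3, 3]
T^⊗3:
  [4, -7, -1]
  [2, -9, -3]
  [5, -6, 0]
T^⊗4:
  [1, -10, -4]
  [-1, -12, -6]
  [2, -9, -3]
T^⊗5:
  [-2, -13, -7]
  [-4, -15, -9]
  [-1, -12, -6]
Key observation: the optimum is the walk 1->1->1->1->2->0, with weight (-3) + (-3) + (-3) + 3 + 2 = -4.
Optimal value attained by: walk 1->1->1->1->2->0.
Answer: (T^⊗5)[1][0] = -4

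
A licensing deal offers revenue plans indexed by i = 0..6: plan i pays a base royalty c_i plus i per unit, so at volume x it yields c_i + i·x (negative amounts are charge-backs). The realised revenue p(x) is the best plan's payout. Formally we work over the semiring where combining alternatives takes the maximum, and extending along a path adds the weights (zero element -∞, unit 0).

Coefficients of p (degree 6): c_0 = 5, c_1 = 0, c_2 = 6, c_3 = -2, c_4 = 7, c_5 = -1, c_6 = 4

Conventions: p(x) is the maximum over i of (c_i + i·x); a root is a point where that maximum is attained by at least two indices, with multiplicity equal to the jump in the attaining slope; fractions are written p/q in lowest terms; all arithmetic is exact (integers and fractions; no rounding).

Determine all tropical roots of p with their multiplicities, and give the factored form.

hull edge (i=0, c=5) to (i=4, c=7): slope 1/2, span 4
hull edge (i=4, c=7) to (i=6, c=4): slope -3/2, span 2
Factored form: p(x) = 4 ⊗ (x ⊕ (-1/2)) ⊗ (x ⊕ (-1/2)) ⊗ (x ⊕ (-1/2)) ⊗ (x ⊕ (-1/2)) ⊗ (x ⊕ 3/2) ⊗ (x ⊕ 3/2)
Answer: roots = -1/2 (mult 4), 3/2 (mult 2)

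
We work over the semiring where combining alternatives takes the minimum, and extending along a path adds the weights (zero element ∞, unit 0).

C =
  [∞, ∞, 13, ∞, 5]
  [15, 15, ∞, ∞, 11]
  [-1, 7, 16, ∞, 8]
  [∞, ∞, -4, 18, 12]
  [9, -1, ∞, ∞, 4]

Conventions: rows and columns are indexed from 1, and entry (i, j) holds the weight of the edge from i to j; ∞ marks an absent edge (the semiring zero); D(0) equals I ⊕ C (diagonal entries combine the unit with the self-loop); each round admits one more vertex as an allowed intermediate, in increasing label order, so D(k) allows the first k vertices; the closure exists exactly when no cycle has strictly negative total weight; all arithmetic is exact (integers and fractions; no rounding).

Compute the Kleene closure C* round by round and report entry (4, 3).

D(0):
  [0, ∞, 13, ∞, 5]
  [15, 0, ∞, ∞, 11]
  [-1, 7, 0, ∞, 8]
  [∞, ∞, -4, 0, 12]
  [9, -1, ∞, ∞, 0]
D(1):
  [0, ∞, 13, ∞, 5]
  [15, 0, 28, ∞, 11]
  [-1, 7, 0, ∞, 4]
  [∞, ∞, -4, 0, 12]
  [9, -1, 22, ∞, 0]
D(2):
  [0, ∞, 13, ∞, 5]
  [15, 0, 28, ∞, 11]
  [-1, 7, 0, ∞, 4]
  [∞, ∞, -4, 0, 12]
  [9, -1, 22, ∞, 0]
D(3):
  [0, 20, 13, ∞, 5]
  [15, 0, 28, ∞, 11]
  [-1, 7, 0, ∞, 4]
  [-5, 3, -4, 0, 0]
  [9, -1, 22, ∞, 0]
D(4):
  [0, 20, 13, ∞, 5]
  [15, 0, 28, ∞, 11]
  [-1, 7, 0, ∞, 4]
  [-5, 3, -4, 0, 0]
  [9, -1, 22, ∞, 0]
D(5):
  [0, 4, 13, ∞, 5]
  [15, 0, 28, ∞, 11]
  [-1, 3, 0, ∞, 4]
  [-5, -1, -4, 0, 0]
  [9, -1, 22, ∞, 0]
Answer: C*[4][3] = -4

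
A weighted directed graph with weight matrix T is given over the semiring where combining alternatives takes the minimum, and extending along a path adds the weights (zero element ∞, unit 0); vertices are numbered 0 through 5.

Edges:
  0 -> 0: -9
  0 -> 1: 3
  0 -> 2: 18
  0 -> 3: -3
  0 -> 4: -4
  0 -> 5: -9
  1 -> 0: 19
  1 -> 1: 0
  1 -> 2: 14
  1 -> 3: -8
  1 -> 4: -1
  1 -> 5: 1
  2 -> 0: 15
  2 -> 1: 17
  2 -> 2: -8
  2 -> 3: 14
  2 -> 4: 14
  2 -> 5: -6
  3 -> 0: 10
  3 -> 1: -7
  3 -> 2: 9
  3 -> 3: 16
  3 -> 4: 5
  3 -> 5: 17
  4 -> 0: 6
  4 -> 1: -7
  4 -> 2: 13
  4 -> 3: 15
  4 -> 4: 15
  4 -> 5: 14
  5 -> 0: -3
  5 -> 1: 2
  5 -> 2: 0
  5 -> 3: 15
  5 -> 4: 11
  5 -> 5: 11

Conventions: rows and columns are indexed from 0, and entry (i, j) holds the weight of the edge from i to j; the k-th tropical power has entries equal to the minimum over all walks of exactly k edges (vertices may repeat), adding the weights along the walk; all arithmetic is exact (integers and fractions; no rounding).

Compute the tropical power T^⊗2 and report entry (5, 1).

T^⊗2:
  [-18, -11, -9, -12, -13, -18]
  [-2, -15, 1, -8, -3, 1]
  [-9, -4, -16, 6, 5, -14]
  [1, -7, 1, -15, -8, -6]
  [-3, -7, 5, -15, -8, -6]
  [-12, 0, -8, -6, -7, -12]
Key observation: the optimum is the walk 5->0->1, with weight (-3) + 3 = 0.
Optimal value attained by: walk 5->0->1.
Answer: (T^⊗2)[5][1] = 0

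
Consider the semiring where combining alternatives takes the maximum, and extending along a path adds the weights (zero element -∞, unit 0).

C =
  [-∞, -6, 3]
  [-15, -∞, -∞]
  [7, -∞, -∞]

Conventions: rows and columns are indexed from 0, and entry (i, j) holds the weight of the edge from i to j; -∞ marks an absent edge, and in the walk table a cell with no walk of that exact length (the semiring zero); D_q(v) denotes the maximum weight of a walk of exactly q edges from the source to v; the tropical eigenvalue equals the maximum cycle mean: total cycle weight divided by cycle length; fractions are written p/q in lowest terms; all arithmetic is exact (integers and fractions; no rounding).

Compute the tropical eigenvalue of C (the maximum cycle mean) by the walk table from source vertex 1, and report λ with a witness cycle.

q=0: [-∞, 0, -∞]
q=1: [-15, -∞, -∞]
q=2: [-∞, -21, -12]
q=3: [-5, -∞, -∞]
Optimal cycle mean attained by: cycle 0->2->0, total 3 + 7, length 2.
Answer: λ = 5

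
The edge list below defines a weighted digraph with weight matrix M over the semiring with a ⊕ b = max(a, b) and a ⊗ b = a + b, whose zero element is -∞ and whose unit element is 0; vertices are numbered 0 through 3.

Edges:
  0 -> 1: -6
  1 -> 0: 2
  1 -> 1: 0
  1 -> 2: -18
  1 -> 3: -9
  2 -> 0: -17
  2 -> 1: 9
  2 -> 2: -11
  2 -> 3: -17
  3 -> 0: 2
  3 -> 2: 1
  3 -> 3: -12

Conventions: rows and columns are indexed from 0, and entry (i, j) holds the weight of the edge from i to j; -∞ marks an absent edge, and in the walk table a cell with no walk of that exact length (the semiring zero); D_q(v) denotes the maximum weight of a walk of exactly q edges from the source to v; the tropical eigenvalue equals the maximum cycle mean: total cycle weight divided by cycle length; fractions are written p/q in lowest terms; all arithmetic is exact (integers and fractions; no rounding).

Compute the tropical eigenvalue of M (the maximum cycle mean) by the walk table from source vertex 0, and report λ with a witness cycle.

q=0: [0, -∞, -∞, -∞]
q=1: [-∞, -6, -∞, -∞]
q=2: [-4, -6, -24, -15]
q=3: [-4, -6, -14, -15]
q=4: [-4, -5, -14, -15]
Optimal cycle mean attained by: cycle 1->3->2->1, total (-9) + 1 + 9, length 3.
Answer: λ = 1/3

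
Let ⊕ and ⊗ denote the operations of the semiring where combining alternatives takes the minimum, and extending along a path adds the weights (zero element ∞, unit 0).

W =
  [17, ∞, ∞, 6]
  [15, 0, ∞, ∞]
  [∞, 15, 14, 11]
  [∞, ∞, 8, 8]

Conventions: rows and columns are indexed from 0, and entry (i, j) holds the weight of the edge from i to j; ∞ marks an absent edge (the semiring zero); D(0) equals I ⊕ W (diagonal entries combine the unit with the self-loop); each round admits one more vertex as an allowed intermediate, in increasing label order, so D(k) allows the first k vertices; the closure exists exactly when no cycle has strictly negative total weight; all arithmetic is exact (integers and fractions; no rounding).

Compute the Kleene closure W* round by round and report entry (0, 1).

D(0):
  [0, ∞, ∞, 6]
  [15, 0, ∞, ∞]
  [∞, 15, 0, 11]
  [∞, ∞, 8, 0]
D(1):
  [0, ∞, ∞, 6]
  [15, 0, ∞, 21]
  [∞, 15, 0, 11]
  [∞, ∞, 8, 0]
D(2):
  [0, ∞, ∞, 6]
  [15, 0, ∞, 21]
  [30, 15, 0, 11]
  [∞, ∞, 8, 0]
D(3):
  [0, ∞, ∞, 6]
  [15, 0, ∞, 21]
  [30, 15, 0, 11]
  [38, 23, 8, 0]
D(4):
  [0, 29, 14, 6]
  [15, 0, 29, 21]
  [30, 15, 0, 11]
  [38, 23, 8, 0]
Answer: W*[0][1] = 29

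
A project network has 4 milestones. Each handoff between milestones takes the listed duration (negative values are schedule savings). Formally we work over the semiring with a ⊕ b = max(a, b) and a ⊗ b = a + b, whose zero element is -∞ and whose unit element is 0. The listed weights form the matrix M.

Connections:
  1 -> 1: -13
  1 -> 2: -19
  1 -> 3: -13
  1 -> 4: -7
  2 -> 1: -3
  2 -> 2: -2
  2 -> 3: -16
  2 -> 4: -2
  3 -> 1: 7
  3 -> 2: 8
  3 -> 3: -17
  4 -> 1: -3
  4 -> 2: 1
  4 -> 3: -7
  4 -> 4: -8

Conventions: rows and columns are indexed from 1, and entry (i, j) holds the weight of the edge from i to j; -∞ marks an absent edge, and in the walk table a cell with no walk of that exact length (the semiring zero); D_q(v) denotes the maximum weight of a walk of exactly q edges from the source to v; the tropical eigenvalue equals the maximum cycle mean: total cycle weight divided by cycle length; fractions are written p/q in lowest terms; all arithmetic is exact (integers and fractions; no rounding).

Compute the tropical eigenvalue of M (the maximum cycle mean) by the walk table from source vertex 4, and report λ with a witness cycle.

q=0: [-∞, -∞, -∞, 0]
q=1: [-3, 1, -7, -8]
q=2: [0, 1, -15, -1]
q=3: [-2, 0, -8, -1]
q=4: [-1, 0, -8, -2]
Optimal cycle mean attained by: cycle 2->4->3->2, total (-2) + (-7) + 8, length 3.
Answer: λ = -1/3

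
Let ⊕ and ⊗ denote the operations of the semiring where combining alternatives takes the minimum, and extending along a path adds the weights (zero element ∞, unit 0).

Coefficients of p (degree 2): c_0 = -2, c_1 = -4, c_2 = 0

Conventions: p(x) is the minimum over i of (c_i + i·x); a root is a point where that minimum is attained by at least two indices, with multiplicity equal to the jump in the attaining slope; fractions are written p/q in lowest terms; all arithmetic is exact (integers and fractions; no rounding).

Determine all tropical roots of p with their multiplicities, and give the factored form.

hull edge (i=0, c=-2) to (i=1, c=-4): slope -2, span 1
hull edge (i=1, c=-4) to (i=2, c=0): slope 4, span 1
Factored form: p(x) = 0 ⊗ (x ⊕ (-4)) ⊗ (x ⊕ 2)
Answer: roots = -4 (mult 1), 2 (mult 1)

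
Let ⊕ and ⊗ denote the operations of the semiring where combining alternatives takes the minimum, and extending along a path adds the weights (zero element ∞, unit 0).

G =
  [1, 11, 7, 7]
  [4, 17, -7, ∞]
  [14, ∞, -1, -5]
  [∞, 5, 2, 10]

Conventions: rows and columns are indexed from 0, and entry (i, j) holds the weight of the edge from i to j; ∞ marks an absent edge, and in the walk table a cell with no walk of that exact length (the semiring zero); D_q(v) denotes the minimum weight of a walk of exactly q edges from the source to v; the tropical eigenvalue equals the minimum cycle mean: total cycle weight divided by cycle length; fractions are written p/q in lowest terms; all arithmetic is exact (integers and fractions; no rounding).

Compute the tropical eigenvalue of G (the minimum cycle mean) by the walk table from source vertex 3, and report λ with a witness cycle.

q=0: [∞, ∞, ∞, 0]
q=1: [∞, 5, 2, 10]
q=2: [9, 15, -2, -3]
q=3: [10, 2, -3, -7]
q=4: [6, -2, -5, -8]
Optimal cycle mean attained by: cycle 1->2->3->1, total (-7) + (-5) + 5, length 3.
Answer: λ = -7/3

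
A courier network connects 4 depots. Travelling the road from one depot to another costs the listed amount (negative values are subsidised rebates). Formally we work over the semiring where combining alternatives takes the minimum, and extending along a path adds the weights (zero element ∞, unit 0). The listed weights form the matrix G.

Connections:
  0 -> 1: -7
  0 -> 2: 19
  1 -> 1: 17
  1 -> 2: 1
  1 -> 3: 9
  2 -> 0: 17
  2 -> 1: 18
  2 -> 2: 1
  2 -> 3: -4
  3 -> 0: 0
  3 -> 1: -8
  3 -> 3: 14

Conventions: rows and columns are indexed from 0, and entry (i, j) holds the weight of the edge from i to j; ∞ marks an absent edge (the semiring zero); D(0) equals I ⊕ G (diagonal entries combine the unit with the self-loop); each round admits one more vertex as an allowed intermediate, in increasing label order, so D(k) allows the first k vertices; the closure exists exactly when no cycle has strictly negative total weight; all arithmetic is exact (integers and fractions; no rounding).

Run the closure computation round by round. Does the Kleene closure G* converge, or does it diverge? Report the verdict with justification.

D(0):
  [0, -7, 19, ∞]
  [∞, 0, 1, 9]
  [17, 18, 0, -4]
  [0, -8, ∞, 0]
D(1):
  [0, -7, 19, ∞]
  [∞, 0, 1, 9]
  [17, 10, 0, -4]
  [0, -8, 19, 0]
D(2):
  [0, -7, -6, 2]
  [∞, 0, 1, 9]
  [17, 10, 0, -4]
  [0, -8, -7, 0]
Detection: at round 3, diagonal entry (3, 3) turns strictly negative.
Key observation: the cycle 3->0->1->2->3 has total weight 0 + (-7) + 1 + (-4), which is strictly negative.
Answer: DIVERGES — negative cycle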